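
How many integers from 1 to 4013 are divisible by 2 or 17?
⌊4013/2⌋ + ⌊4013/17⌋ - ⌊4013/34⌋ = 2006 + 236 - 118 = 2124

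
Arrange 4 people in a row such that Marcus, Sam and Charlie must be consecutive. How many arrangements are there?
Treat the 3 as one block: (4-3+1)! × 3! = 2 × 6 = 12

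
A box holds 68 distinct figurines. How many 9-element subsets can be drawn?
C(68,9) = 68!/(9!×59!) = 49280065120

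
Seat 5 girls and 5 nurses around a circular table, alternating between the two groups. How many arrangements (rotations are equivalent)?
Fix one of the girls: (5-1)! ways for the remaining girls, × 5! ways for the nurses = 24 × 120 = 2880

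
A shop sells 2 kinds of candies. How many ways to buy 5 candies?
C(5+2-1, 2-1) = C(6, 1) = 6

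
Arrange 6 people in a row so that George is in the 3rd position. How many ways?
Fix one position: (6-1)! = 120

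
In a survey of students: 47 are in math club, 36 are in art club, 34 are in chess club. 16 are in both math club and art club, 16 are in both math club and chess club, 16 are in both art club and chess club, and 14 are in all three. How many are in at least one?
|A∪B∪C| = 47+36+34-16-16-16+14 = 83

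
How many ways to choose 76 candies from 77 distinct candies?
C(77,76) = 77!/(76!×1!) = 77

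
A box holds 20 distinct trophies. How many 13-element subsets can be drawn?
C(20,13) = 20!/(13!×7!) = 77520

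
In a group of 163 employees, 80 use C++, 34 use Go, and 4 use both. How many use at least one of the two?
|A∪B| = |A| + |B| - |A∩B| = 80 + 34 - 4 = 110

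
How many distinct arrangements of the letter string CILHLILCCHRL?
12! / (2! × 3! × 2! × 4! × 1!) = 831600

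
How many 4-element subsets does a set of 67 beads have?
C(67,4) = 67!/(4!×63!) = 766480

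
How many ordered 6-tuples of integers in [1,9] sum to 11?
Coefficient of x^11 in (x + x² + ... + x^9)^6. By inclusion-exclusion on dice exceeding 9: Σ_j (-1)^j C(6,j)·C(11-1-9j, 5) = C(6,0)·C(10,5) = 1·252 = 252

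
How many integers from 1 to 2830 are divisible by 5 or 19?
⌊2830/5⌋ + ⌊2830/19⌋ - ⌊2830/95⌋ = 566 + 148 - 29 = 685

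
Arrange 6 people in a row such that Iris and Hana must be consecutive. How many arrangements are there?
Treat the 2 as one block: (6-2+1)! × 2! = 120 × 2 = 240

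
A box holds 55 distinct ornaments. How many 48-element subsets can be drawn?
C(55,48) = 55!/(48!×7!) = 202927725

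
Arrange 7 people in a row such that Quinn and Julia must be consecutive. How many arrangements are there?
Treat the 2 as one block: (7-2+1)! × 2! = 720 × 2 = 1440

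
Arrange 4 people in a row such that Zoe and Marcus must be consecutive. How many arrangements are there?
Treat the 2 as one block: (4-2+1)! × 2! = 6 × 2 = 12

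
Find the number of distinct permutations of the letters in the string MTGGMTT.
7! / (2! × 2! × 3!) = 210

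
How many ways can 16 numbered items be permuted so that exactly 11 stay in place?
Choose the 11 fixed points C(16,11) = 4368, derange the rest: !5 = Σ_{j=0}^{5} (-1)^j·5!/j! = 120 - 120 + 60 - 20 + 5 - 1 = 44. Product = 4368 × 44 = 192192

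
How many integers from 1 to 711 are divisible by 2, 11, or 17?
⌊711/2⌋+⌊711/11⌋+⌊711/17⌋ - ⌊711/22⌋-⌊711/34⌋-⌊711/187⌋ + ⌊711/374⌋ = 355+64+41 - 32-20-3 + 1 = 406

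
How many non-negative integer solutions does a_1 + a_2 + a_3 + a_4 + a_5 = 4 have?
C(4+5-1, 5-1) = C(8, 4) = 70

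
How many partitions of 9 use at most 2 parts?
By conjugation, equals partitions of 9 into parts ≤ 2. Let r_j(i) = number of partitions of i into parts ≤ j, for i = 0..9. r_1(i) = 1 for all i; r_j(i) = r_{j-1}(i) + r_j(i-j). Rows j = 2..2: ≤2: 1 1 2 2 3 3 4 4 5 5. r_2(9) = 5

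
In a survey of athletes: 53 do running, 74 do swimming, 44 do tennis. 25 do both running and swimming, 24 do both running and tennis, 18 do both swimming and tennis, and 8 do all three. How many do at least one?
|A∪B∪C| = 53+74+44-25-24-18+8 = 112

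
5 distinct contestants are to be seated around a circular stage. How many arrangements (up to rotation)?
Circular: fix one position, arrange the rest. (5-1)! = 24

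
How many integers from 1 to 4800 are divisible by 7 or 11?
⌊4800/7⌋ + ⌊4800/11⌋ - ⌊4800/77⌋ = 685 + 436 - 62 = 1059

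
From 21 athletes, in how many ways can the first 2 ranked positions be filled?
P(21,2) = 21!/(21-2)! = 420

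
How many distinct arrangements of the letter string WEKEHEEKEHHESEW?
15! / (3! × 2! × 7! × 1! × 2!) = 10810800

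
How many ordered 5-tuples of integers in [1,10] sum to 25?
Coefficient of x^25 in (x + x² + ... + x^10)^5. By inclusion-exclusion on dice exceeding 10: Σ_j (-1)^j C(5,j)·C(25-1-10j, 4) = C(5,0)·C(24,4) - C(5,1)·C(14,4) + C(5,2)·C(4,4) = 1·10626 - 5·1001 + 10·1 = 5631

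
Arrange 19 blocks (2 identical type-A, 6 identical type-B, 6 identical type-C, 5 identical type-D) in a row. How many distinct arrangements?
19! / (2! × 6! × 6! × 5!) = 977728752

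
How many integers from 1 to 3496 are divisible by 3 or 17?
⌊3496/3⌋ + ⌊3496/17⌋ - ⌊3496/51⌋ = 1165 + 205 - 68 = 1302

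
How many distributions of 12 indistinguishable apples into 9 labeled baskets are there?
C(12+9-1, 9-1) = C(20, 8) = 125970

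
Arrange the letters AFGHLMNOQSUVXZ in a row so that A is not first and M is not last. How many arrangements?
By inclusion-exclusion: 14! - 2×(14-1)! + (14-2)! = 87178291200 - 12454041600 + 479001600 = 75203251200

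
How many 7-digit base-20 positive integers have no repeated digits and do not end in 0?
Last digit: 19 nonzero choices. First digit: 18 (nonzero, ≠last). Middle 5: P(18,5) = 1028160. Total = 351630720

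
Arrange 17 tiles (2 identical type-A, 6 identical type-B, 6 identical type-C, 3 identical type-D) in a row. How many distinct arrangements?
17! / (2! × 6! × 6! × 3!) = 57177120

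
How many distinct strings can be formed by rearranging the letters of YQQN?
4! / (1! × 1! × 2!) = 12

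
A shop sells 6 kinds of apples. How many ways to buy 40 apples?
C(40+6-1, 6-1) = C(45, 5) = 1221759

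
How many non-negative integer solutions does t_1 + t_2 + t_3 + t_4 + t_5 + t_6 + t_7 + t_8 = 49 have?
C(49+8-1, 8-1) = C(56, 7) = 231917400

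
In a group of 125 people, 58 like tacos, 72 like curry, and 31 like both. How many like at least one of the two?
|A∪B| = |A| + |B| - |A∩B| = 58 + 72 - 31 = 99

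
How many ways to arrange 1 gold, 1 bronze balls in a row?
2! / (1! × 1!) = 2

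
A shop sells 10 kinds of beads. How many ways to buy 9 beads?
C(9+10-1, 10-1) = C(18, 9) = 48620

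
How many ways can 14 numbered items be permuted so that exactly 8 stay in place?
Choose the 8 fixed points C(14,8) = 3003, derange the rest: !6 = Σ_{j=0}^{6} (-1)^j·6!/j! = 720 - 720 + 360 - 120 + 30 - 6 + 1 = 265. Product = 3003 × 265 = 795795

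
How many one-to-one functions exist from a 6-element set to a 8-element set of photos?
P(8,6) = 8!/(8-6)! = 20160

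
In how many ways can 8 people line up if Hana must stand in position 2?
Fix one position: (8-1)! = 5040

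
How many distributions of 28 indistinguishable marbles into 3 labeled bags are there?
C(28+3-1, 3-1) = C(30, 2) = 435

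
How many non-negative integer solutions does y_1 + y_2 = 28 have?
C(28+2-1, 2-1) = C(29, 1) = 29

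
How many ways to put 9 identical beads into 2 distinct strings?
C(9+2-1, 2-1) = C(10, 1) = 10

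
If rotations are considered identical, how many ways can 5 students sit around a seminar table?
Circular: fix one position, arrange the rest. (5-1)! = 24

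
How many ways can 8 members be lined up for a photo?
8! = 40320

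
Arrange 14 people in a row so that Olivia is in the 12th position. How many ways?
Fix one position: (14-1)! = 6227020800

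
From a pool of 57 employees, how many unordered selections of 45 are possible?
C(57,45) = 57!/(45!×12!) = 707285522580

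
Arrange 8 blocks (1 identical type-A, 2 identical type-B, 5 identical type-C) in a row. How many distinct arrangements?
8! / (1! × 2! × 5!) = 168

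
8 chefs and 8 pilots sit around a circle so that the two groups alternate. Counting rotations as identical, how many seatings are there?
Fix one of the chefs: (8-1)! ways for the remaining chefs, × 8! ways for the pilots = 5040 × 40320 = 203212800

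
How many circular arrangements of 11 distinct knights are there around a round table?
Circular: fix one position, arrange the rest. (11-1)! = 3628800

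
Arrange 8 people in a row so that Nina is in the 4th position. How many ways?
Fix one position: (8-1)! = 5040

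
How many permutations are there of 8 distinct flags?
8! = 40320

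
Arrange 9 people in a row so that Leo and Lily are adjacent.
Treat as block: (9-1)! × 2! = 40320 × 2 = 80640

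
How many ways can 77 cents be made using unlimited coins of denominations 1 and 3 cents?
Coefficient of x^77 in 1/(1-x^1) · 1/(1-x^3). Use j coins of 3 for j = 0..⌊77/3⌋ = 25, the rest in 1s: 25 + 1 = 26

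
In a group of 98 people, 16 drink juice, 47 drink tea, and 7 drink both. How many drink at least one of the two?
|A∪B| = |A| + |B| - |A∩B| = 16 + 47 - 7 = 56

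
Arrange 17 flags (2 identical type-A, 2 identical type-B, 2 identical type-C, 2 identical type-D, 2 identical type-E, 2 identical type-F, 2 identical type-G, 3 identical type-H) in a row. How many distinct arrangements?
17! / (2! × 2! × 2! × 2! × 2! × 2! × 2! × 3!) = 463134672000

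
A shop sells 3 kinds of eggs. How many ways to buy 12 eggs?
C(12+3-1, 3-1) = C(14, 2) = 91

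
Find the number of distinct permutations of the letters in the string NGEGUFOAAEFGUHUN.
16! / (3! × 2! × 1! × 2! × 2! × 2! × 3! × 1!) = 36324288000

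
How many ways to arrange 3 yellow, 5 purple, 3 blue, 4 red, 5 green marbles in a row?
20! / (3! × 5! × 3! × 4! × 5!) = 195545750400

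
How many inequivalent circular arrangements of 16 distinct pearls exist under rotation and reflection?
(16-1)!/2 = 1307674368000/2 = 653837184000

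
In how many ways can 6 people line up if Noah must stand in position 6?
Fix one position: (6-1)! = 120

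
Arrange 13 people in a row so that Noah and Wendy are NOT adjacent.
Total - adjacent = 13! - (13-1)!×2 = 6227020800 - 958003200 = 5269017600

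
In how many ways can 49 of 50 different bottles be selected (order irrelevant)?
C(50,49) = 50!/(49!×1!) = 50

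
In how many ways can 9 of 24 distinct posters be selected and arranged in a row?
P(24,9) = 24!/(24-9)! = 474467051520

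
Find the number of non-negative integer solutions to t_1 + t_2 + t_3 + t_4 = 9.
C(9+4-1, 4-1) = C(12, 3) = 220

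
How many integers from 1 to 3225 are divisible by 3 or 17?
⌊3225/3⌋ + ⌊3225/17⌋ - ⌊3225/51⌋ = 1075 + 189 - 63 = 1201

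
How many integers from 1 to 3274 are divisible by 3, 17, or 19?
⌊3274/3⌋+⌊3274/17⌋+⌊3274/19⌋ - ⌊3274/51⌋-⌊3274/57⌋-⌊3274/323⌋ + ⌊3274/969⌋ = 1091+192+172 - 64-57-10 + 3 = 1327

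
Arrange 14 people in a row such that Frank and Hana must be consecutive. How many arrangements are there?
Treat the 2 as one block: (14-2+1)! × 2! = 6227020800 × 2 = 12454041600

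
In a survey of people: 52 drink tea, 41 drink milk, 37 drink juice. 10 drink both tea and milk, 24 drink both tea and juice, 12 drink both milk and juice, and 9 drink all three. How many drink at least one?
|A∪B∪C| = 52+41+37-10-24-12+9 = 93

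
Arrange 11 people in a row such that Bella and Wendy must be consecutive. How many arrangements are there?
Treat the 2 as one block: (11-2+1)! × 2! = 3628800 × 2 = 7257600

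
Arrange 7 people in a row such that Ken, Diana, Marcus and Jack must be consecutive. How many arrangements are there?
Treat the 4 as one block: (7-4+1)! × 4! = 24 × 24 = 576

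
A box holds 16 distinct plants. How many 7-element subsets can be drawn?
C(16,7) = 16!/(7!×9!) = 11440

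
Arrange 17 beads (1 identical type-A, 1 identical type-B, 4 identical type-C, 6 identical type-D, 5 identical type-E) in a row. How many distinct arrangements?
17! / (1! × 1! × 4! × 6! × 5!) = 171531360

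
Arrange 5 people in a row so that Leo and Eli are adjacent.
Treat as block: (5-1)! × 2! = 24 × 2 = 48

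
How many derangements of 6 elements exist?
!6 = Σ_{j=0}^{6} (-1)^j·6!/j! = 720 - 720 + 360 - 120 + 30 - 6 + 1 = 265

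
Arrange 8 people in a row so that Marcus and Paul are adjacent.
Treat as block: (8-1)! × 2! = 5040 × 2 = 10080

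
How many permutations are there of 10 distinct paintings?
10! = 3628800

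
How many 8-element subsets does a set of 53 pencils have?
C(53,8) = 53!/(8!×45!) = 886322710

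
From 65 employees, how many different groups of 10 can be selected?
C(65,10) = 65!/(10!×55!) = 179013799328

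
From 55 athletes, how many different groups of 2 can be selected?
C(55,2) = 55!/(2!×53!) = 1485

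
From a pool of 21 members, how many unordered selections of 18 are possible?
C(21,18) = 21!/(18!×3!) = 1330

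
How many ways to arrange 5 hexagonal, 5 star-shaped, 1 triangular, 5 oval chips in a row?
16! / (5! × 5! × 1! × 5!) = 12108096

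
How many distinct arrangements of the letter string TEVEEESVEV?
10! / (3! × 1! × 1! × 5!) = 5040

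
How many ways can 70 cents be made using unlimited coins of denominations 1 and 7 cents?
Coefficient of x^70 in 1/(1-x^1) · 1/(1-x^7). Use j coins of 7 for j = 0..⌊70/7⌋ = 10, the rest in 1s: 10 + 1 = 11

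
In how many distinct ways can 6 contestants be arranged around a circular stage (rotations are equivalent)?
Circular: fix one position, arrange the rest. (6-1)! = 120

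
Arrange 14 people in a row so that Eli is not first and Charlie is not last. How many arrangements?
By inclusion-exclusion: 14! - 2×(14-1)! + (14-2)! = 87178291200 - 12454041600 + 479001600 = 75203251200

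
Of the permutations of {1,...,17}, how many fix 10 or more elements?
Exactly j fixed points: C(17,j)·!(17-j); sum over j ≥ 10 (derangement numbers via !m = (m-1)·(!(m-1) + !(m-2)): !0..!7 = 1, 0, 1, 2, 9, 44, 265, 1854). Σ_{j=10}^{17} C(17,j)·!(17-j) = C(17,10)·!7 + C(17,11)·!6 + C(17,12)·!5 + C(17,13)·!4 + C(17,14)·!3 + C(17,15)·!2 + C(17,16)·!1 + C(17,17)·!0 = 19448·1854 + 12376·265 + 6188·44 + 2380·9 + 680·2 + 136·1 + 17·0 + 1·1 = 39631421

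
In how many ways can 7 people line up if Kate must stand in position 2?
Fix one position: (7-1)! = 720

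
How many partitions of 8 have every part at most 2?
Let r_j(i) = number of partitions of i into parts ≤ j, for i = 0..8. r_1(i) = 1 for all i; r_j(i) = r_{j-1}(i) + r_j(i-j). Rows j = 2..2: ≤2: 1 1 2 2 3 3 4 4 5. r_2(8) = 5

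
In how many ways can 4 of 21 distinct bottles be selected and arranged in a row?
P(21,4) = 21!/(21-4)! = 143640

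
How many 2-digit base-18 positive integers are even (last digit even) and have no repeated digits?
Last∈{0,2,4,6,8,10,12,14,16}. Last=0: 17. Last nonzero: 8×16×P(16,0) = 128. Total = 145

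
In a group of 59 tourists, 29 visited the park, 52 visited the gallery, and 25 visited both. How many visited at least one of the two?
|A∪B| = |A| + |B| - |A∩B| = 29 + 52 - 25 = 56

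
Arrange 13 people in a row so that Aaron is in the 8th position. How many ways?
Fix one position: (13-1)! = 479001600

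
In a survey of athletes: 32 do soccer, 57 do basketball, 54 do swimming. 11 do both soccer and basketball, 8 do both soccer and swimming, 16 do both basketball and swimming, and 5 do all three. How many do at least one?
|A∪B∪C| = 32+57+54-11-8-16+5 = 113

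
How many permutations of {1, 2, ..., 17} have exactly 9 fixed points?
Choose the 9 fixed points C(17,9) = 24310, derange the rest: !8 = Σ_{j=0}^{8} (-1)^j·8!/j! = 40320 - 40320 + 20160 - 6720 + 1680 - 336 + 56 - 8 + 1 = 14833. Product = 24310 × 14833 = 360590230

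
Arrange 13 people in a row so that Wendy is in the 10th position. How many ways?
Fix one position: (13-1)! = 479001600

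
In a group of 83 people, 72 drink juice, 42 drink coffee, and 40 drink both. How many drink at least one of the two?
|A∪B| = |A| + |B| - |A∩B| = 72 + 42 - 40 = 74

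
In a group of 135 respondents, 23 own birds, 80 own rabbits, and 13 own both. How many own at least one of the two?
|A∪B| = |A| + |B| - |A∩B| = 23 + 80 - 13 = 90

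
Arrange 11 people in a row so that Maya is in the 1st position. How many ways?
Fix one position: (11-1)! = 3628800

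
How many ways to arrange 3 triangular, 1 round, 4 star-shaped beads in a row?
8! / (3! × 1! × 4!) = 280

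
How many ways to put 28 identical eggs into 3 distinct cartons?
C(28+3-1, 3-1) = C(30, 2) = 435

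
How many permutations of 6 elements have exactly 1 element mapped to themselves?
Choose the 1 fixed point C(6,1) = 6, derange the rest: !5 = Σ_{j=0}^{5} (-1)^j·5!/j! = 120 - 120 + 60 - 20 + 5 - 1 = 44. Product = 6 × 44 = 264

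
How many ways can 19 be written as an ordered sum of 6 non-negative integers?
C(19+6-1, 6-1) = C(24, 5) = 42504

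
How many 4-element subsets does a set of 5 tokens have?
C(5,4) = 5!/(4!×1!) = 5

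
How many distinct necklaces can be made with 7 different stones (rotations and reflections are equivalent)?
(7-1)!/2 = 720/2 = 360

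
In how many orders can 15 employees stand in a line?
15! = 1307674368000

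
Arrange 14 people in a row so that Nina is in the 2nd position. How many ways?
Fix one position: (14-1)! = 6227020800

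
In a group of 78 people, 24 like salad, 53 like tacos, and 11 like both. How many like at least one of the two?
|A∪B| = |A| + |B| - |A∩B| = 24 + 53 - 11 = 66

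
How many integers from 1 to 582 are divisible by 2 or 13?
⌊582/2⌋ + ⌊582/13⌋ - ⌊582/26⌋ = 291 + 44 - 22 = 313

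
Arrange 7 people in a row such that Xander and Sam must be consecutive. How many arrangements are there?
Treat the 2 as one block: (7-2+1)! × 2! = 720 × 2 = 1440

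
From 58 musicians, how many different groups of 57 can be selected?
C(58,57) = 58!/(57!×1!) = 58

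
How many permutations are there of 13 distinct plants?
13! = 6227020800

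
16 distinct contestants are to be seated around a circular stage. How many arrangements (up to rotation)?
Circular: fix one position, arrange the rest. (16-1)! = 1307674368000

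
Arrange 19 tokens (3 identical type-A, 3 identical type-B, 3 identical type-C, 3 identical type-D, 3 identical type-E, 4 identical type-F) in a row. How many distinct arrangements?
19! / (3! × 3! × 3! × 3! × 3! × 4!) = 651819168000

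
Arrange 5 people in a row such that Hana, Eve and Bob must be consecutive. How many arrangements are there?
Treat the 3 as one block: (5-3+1)! × 3! = 6 × 6 = 36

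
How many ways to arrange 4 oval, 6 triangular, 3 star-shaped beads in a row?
13! / (4! × 6! × 3!) = 60060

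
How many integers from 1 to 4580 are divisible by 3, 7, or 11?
⌊4580/3⌋+⌊4580/7⌋+⌊4580/11⌋ - ⌊4580/21⌋-⌊4580/33⌋-⌊4580/77⌋ + ⌊4580/231⌋ = 1526+654+416 - 218-138-59 + 19 = 2200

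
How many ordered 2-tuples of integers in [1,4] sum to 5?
Coefficient of x^5 in (x + x² + ... + x^4)^2. By inclusion-exclusion on dice exceeding 4: Σ_j (-1)^j C(2,j)·C(5-1-4j, 1) = C(2,0)·C(4,1) = 1·4 = 4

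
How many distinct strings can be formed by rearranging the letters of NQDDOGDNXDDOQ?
13! / (2! × 1! × 1! × 5! × 2! × 2!) = 6486480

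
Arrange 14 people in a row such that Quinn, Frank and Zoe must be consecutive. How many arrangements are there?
Treat the 3 as one block: (14-3+1)! × 3! = 479001600 × 6 = 2874009600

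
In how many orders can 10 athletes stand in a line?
10! = 3628800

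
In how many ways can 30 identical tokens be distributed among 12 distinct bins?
C(30+12-1, 12-1) = C(41, 11) = 3159461968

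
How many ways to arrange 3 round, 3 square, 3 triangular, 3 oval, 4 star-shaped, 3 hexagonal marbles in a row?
19! / (3! × 3! × 3! × 3! × 4! × 3!) = 651819168000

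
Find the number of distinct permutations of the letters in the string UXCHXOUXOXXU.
12! / (1! × 3! × 5! × 1! × 2!) = 332640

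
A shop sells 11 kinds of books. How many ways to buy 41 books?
C(41+11-1, 11-1) = C(51, 10) = 12777711870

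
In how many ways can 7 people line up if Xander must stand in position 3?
Fix one position: (7-1)! = 720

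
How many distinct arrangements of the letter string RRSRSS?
6! / (3! × 3!) = 20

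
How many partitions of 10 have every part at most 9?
Let r_j(i) = number of partitions of i into parts ≤ j, for i = 0..10. r_1(i) = 1 for all i; r_j(i) = r_{j-1}(i) + r_j(i-j). Rows j = 2..9: ≤2: 1 1 2 2 3 3 4 4 5 5 6; ≤3: 1 1 2 3 4 5 7 8 10 12 14; ≤4: 1 1 2 3 5 6 9 11 15 18 23; ≤5: 1 1 2 3 5 7 10 13 18 23 30; ≤6: 1 1 2 3 5 7 11 14 20 26 35; ≤7: 1 1 2 3 5 7 11 15 21 28 38; ≤8: 1 1 2 3 5 7 11 15 22 29 40; ≤9: 1 1 2 3 5 7 11 15 22 30 41. r_9(10) = 41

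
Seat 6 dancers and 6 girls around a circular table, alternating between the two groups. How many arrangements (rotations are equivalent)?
Fix one of the dancers: (6-1)! ways for the remaining dancers, × 6! ways for the girls = 120 × 720 = 86400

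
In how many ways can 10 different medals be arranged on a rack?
10! = 3628800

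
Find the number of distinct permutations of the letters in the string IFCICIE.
7! / (1! × 1! × 3! × 2!) = 420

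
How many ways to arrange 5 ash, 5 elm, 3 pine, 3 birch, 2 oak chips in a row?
18! / (5! × 5! × 3! × 3! × 2!) = 6175128960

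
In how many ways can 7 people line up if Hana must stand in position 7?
Fix one position: (7-1)! = 720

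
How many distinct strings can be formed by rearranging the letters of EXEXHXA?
7! / (2! × 3! × 1! × 1!) = 420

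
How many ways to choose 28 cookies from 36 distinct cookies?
C(36,28) = 36!/(28!×8!) = 30260340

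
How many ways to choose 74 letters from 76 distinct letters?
C(76,74) = 76!/(74!×2!) = 2850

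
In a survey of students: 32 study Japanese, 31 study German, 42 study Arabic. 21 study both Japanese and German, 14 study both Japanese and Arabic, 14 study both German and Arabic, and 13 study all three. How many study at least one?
|A∪B∪C| = 32+31+42-21-14-14+13 = 69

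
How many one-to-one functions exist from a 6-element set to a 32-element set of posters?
P(32,6) = 32!/(32-6)! = 652458240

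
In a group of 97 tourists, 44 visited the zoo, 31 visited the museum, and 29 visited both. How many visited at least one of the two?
|A∪B| = |A| + |B| - |A∩B| = 44 + 31 - 29 = 46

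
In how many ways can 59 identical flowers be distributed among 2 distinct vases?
C(59+2-1, 2-1) = C(60, 1) = 60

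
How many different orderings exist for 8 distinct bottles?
8! = 40320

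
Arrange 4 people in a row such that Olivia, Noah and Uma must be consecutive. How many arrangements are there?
Treat the 3 as one block: (4-3+1)! × 3! = 2 × 6 = 12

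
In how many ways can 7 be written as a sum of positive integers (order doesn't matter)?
Pentagonal recurrence p(n) = p(n-1) + p(n-2) - p(n-5) - p(n-7) + p(n-12) + p(n-15) - ... gives p(0..6) = 1, 1, 2, 3, 5, 7, 11. p(7) = p(6) + p(5) - p(2) - p(0) = 11 + 7 - 2 - 1 = 15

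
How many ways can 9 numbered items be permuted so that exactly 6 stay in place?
Choose the 6 fixed points C(9,6) = 84, derange the rest: !3 = Σ_{j=0}^{3} (-1)^j·3!/j! = 6 - 6 + 3 - 1 = 2. Product = 84 × 2 = 168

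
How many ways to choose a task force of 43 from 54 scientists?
C(54,43) = 54!/(43!×11!) = 95722852680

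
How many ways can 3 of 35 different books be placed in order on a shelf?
P(35,3) = 35!/(35-3)! = 39270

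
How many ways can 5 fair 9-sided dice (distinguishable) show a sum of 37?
Coefficient of x^37 in (x + x² + ... + x^9)^5. By inclusion-exclusion on dice exceeding 9: Σ_j (-1)^j C(5,j)·C(37-1-9j, 4) = C(5,0)·C(36,4) - C(5,1)·C(27,4) + C(5,2)·C(18,4) - C(5,3)·C(9,4) = 1·58905 - 5·17550 + 10·3060 - 10·126 = 495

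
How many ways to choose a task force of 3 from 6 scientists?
C(6,3) = 6!/(3!×3!) = 20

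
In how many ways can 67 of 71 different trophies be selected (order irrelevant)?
C(71,67) = 71!/(67!×4!) = 971635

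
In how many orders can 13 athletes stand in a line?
13! = 6227020800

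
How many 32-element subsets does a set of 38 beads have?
C(38,32) = 38!/(32!×6!) = 2760681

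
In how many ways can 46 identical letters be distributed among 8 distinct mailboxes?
C(46+8-1, 8-1) = C(53, 7) = 154143080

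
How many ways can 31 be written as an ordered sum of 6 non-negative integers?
C(31+6-1, 6-1) = C(36, 5) = 376992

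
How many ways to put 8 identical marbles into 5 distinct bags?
C(8+5-1, 5-1) = C(12, 4) = 495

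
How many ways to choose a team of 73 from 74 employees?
C(74,73) = 74!/(73!×1!) = 74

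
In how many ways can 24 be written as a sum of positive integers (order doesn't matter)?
Pentagonal recurrence p(n) = p(n-1) + p(n-2) - p(n-5) - p(n-7) + p(n-12) + p(n-15) - ... gives p(0..23) = 1, 1, 2, 3, 5, 7, 11, 15, 22, 30, 42, 56, 77, 101, 135, 176, 231, 297, 385, 490, 627, 792, 1002, 1255. p(24) = p(23) + p(22) - p(19) - p(17) + p(12) + p(9) - p(2) = 1255 + 1002 - 490 - 297 + 77 + 30 - 2 = 1575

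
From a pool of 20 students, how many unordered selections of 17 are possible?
C(20,17) = 20!/(17!×3!) = 1140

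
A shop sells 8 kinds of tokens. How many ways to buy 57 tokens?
C(57+8-1, 8-1) = C(64, 7) = 621216192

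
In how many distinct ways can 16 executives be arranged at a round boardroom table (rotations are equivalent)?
Circular: fix one position, arrange the rest. (16-1)! = 1307674368000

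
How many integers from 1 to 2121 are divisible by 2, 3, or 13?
⌊2121/2⌋+⌊2121/3⌋+⌊2121/13⌋ - ⌊2121/6⌋-⌊2121/26⌋-⌊2121/39⌋ + ⌊2121/78⌋ = 1060+707+163 - 353-81-54 + 27 = 1469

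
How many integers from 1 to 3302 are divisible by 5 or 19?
⌊3302/5⌋ + ⌊3302/19⌋ - ⌊3302/95⌋ = 660 + 173 - 34 = 799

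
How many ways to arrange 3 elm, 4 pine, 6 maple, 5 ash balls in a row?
18! / (3! × 4! × 6! × 5!) = 514594080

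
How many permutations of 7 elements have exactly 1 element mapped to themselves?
Choose the 1 fixed point C(7,1) = 7, derange the rest: !6 = Σ_{j=0}^{6} (-1)^j·6!/j! = 720 - 720 + 360 - 120 + 30 - 6 + 1 = 265. Product = 7 × 265 = 1855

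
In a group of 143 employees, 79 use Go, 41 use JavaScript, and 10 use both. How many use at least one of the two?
|A∪B| = |A| + |B| - |A∩B| = 79 + 41 - 10 = 110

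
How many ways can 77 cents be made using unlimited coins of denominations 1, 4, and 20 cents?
Coefficient of x^77 in 1/(1-x^1) · 1/(1-x^4) · 1/(1-x^20). Case on j = number of 20-cent coins (j = 0..3); remainder r = 77 - 20j is made from {1,4} in ⌊r/4⌋+1 ways. r = 77, 57, 37, 17 → 20 + 15 + 10 + 5 = 50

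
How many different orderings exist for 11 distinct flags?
11! = 39916800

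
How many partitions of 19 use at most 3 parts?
By conjugation, equals partitions of 19 into parts ≤ 3. Let r_j(i) = number of partitions of i into parts ≤ j, for i = 0..19. r_1(i) = 1 for all i; r_j(i) = r_{j-1}(i) + r_j(i-j). Rows j = 2..3: ≤2: 1 1 2 2 3 3 4 4 5 5 6 6 7 7 8 8 9 9 10 10; ≤3: 1 1 2 3 4 5 7 8 10 12 14 16 19 21 24 27 30 33 37 40. r_3(19) = 40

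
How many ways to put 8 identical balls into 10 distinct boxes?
C(8+10-1, 10-1) = C(17, 9) = 24310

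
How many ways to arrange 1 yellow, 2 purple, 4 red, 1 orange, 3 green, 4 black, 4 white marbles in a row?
19! / (1! × 2! × 4! × 1! × 3! × 4! × 4!) = 733296564000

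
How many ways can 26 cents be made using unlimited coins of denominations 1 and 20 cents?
Coefficient of x^26 in 1/(1-x^1) · 1/(1-x^20). Use j coins of 20 for j = 0..⌊26/20⌋ = 1, the rest in 1s: 1 + 1 = 2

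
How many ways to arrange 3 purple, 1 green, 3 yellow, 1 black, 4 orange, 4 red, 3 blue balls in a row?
19! / (3! × 1! × 3! × 1! × 4! × 4! × 3!) = 977728752000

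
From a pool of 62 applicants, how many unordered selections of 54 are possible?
C(62,54) = 62!/(54!×8!) = 3381098545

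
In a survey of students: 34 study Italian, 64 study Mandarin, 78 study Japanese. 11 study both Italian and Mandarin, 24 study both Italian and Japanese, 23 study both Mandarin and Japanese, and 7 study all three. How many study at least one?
|A∪B∪C| = 34+64+78-11-24-23+7 = 125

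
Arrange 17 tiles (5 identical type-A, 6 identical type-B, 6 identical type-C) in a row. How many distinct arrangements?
17! / (5! × 6! × 6!) = 5717712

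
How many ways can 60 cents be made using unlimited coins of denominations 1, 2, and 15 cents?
Coefficient of x^60 in 1/(1-x^1) · 1/(1-x^2) · 1/(1-x^15). Case on j = number of 15-cent coins (j = 0..4); remainder r = 60 - 15j is made from {1,2} in ⌊r/2⌋+1 ways. r = 60, 45, 30, 15, 0 → 31 + 23 + 16 + 8 + 1 = 79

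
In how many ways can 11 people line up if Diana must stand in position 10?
Fix one position: (11-1)! = 3628800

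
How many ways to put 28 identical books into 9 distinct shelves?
C(28+9-1, 9-1) = C(36, 8) = 30260340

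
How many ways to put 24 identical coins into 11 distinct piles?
C(24+11-1, 11-1) = C(34, 10) = 131128140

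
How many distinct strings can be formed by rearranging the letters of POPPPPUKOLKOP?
13! / (1! × 2! × 3! × 1! × 6!) = 720720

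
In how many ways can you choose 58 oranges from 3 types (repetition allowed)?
C(58+3-1, 3-1) = C(60, 2) = 1770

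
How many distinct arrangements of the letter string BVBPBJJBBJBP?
12! / (3! × 6! × 1! × 2!) = 55440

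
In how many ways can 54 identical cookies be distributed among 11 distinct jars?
C(54+11-1, 11-1) = C(64, 10) = 151473214816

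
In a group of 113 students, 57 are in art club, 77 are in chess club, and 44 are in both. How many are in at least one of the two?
|A∪B| = |A| + |B| - |A∩B| = 57 + 77 - 44 = 90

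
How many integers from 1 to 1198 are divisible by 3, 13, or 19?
⌊1198/3⌋+⌊1198/13⌋+⌊1198/19⌋ - ⌊1198/39⌋-⌊1198/57⌋-⌊1198/247⌋ + ⌊1198/741⌋ = 399+92+63 - 30-21-4 + 1 = 500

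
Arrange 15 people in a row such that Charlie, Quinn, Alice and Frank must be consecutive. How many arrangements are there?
Treat the 4 as one block: (15-4+1)! × 4! = 479001600 × 24 = 11496038400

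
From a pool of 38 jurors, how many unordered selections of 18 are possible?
C(38,18) = 38!/(18!×20!) = 33578000610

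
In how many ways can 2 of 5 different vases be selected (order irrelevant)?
C(5,2) = 5!/(2!×3!) = 10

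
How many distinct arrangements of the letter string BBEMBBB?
7! / (1! × 5! × 1!) = 42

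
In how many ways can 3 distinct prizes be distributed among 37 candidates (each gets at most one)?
P(37,3) = 37!/(37-3)! = 46620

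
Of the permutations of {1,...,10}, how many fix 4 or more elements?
Exactly j fixed points: C(10,j)·!(10-j); sum over j ≥ 4 (derangement numbers via !m = (m-1)·(!(m-1) + !(m-2)): !0..!6 = 1, 0, 1, 2, 9, 44, 265). Σ_{j=4}^{10} C(10,j)·!(10-j) = C(10,4)·!6 + C(10,5)·!5 + C(10,6)·!4 + C(10,7)·!3 + C(10,8)·!2 + C(10,9)·!1 + C(10,10)·!0 = 210·265 + 252·44 + 210·9 + 120·2 + 45·1 + 10·0 + 1·1 = 68914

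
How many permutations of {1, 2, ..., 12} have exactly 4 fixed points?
Choose the 4 fixed points C(12,4) = 495, derange the rest: !8 = Σ_{j=0}^{8} (-1)^j·8!/j! = 40320 - 40320 + 20160 - 6720 + 1680 - 336 + 56 - 8 + 1 = 14833. Product = 495 × 14833 = 7342335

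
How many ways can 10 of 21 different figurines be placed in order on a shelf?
P(21,10) = 21!/(21-10)! = 1279935820800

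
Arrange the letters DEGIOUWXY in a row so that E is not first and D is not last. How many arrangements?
By inclusion-exclusion: 9! - 2×(9-1)! + (9-2)! = 362880 - 80640 + 5040 = 287280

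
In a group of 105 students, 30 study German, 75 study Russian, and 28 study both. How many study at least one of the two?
|A∪B| = |A| + |B| - |A∩B| = 30 + 75 - 28 = 77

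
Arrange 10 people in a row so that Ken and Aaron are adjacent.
Treat as block: (10-1)! × 2! = 362880 × 2 = 725760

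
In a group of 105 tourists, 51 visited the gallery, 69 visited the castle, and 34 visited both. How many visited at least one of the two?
|A∪B| = |A| + |B| - |A∩B| = 51 + 69 - 34 = 86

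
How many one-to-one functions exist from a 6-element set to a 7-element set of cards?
P(7,6) = 7!/(7-6)! = 5040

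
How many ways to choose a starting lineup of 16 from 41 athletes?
C(41,16) = 41!/(16!×25!) = 103077446706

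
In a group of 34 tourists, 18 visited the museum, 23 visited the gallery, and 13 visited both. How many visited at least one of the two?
|A∪B| = |A| + |B| - |A∩B| = 18 + 23 - 13 = 28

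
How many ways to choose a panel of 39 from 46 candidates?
C(46,39) = 46!/(39!×7!) = 53524680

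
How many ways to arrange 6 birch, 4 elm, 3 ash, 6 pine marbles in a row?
19! / (6! × 4! × 3! × 6!) = 1629547920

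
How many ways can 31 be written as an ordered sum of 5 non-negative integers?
C(31+5-1, 5-1) = C(35, 4) = 52360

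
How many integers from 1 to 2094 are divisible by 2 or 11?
⌊2094/2⌋ + ⌊2094/11⌋ - ⌊2094/22⌋ = 1047 + 190 - 95 = 1142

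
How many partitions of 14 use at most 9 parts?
By conjugation, equals partitions of 14 into parts ≤ 9. Let r_j(i) = number of partitions of i into parts ≤ j, for i = 0..14. r_1(i) = 1 for all i; r_j(i) = r_{j-1}(i) + r_j(i-j). Rows j = 2..9: ≤2: 1 1 2 2 3 3 4 4 5 5 6 6 7 7 8; ≤3: 1 1 2 3 4 5 7 8 10 12 14 16 19 21 24; ≤4: 1 1 2 3 5 6 9 11 15 18 23 27 34 39 47; ≤5: 1 1 2 3 5 7 10 13 18 23 30 37 47 57 70; ≤6: 1 1 2 3 5 7 11 14 20 26 35 44 58 71 90; ≤7: 1 1 2 3 5 7 11 15 21 28 38 49 65 82 105; ≤8: 1 1 2 3 5 7 11 15 22 29 40 52 70 89 116; ≤9: 1 1 2 3 5 7 11 15 22 30 41 54 73 94 123. r_9(14) = 123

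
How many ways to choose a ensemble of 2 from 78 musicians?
C(78,2) = 78!/(2!×76!) = 3003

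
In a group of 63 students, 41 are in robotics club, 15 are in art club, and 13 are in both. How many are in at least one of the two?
|A∪B| = |A| + |B| - |A∩B| = 41 + 15 - 13 = 43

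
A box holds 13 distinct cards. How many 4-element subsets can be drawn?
C(13,4) = 13!/(4!×9!) = 715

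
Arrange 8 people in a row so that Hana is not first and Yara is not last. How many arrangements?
By inclusion-exclusion: 8! - 2×(8-1)! + (8-2)! = 40320 - 10080 + 720 = 30960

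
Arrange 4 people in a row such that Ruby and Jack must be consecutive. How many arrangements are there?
Treat the 2 as one block: (4-2+1)! × 2! = 6 × 2 = 12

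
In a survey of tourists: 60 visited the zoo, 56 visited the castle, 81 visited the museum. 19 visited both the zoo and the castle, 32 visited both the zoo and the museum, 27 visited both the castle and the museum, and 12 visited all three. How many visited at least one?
|A∪B∪C| = 60+56+81-19-32-27+12 = 131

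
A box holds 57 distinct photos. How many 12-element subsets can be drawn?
C(57,12) = 57!/(12!×45!) = 707285522580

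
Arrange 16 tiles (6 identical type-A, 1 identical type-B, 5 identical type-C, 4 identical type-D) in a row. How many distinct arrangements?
16! / (6! × 1! × 5! × 4!) = 10090080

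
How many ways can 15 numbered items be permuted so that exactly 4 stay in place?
Choose the 4 fixed points C(15,4) = 1365, derange the rest: !11 = Σ_{j=0}^{11} (-1)^j·11!/j! = 39916800 - 39916800 + 19958400 - 6652800 + 1663200 - 332640 + 55440 - 7920 + 990 - 110 + 11 - 1 = 14684570. Product = 1365 × 14684570 = 20044438050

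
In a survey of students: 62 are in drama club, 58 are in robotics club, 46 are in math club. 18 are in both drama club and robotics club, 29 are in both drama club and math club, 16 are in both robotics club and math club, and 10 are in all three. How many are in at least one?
|A∪B∪C| = 62+58+46-18-29-16+10 = 113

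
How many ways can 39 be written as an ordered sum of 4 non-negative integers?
C(39+4-1, 4-1) = C(42, 3) = 11480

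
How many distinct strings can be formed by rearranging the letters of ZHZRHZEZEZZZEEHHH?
17! / (1! × 7! × 5! × 4!) = 24504480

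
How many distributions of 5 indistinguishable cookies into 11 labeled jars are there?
C(5+11-1, 11-1) = C(15, 10) = 3003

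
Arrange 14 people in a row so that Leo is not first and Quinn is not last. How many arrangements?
By inclusion-exclusion: 14! - 2×(14-1)! + (14-2)! = 87178291200 - 12454041600 + 479001600 = 75203251200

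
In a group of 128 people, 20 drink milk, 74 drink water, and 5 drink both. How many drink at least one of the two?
|A∪B| = |A| + |B| - |A∩B| = 20 + 74 - 5 = 89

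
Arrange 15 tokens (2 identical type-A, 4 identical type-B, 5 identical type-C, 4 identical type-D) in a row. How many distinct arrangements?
15! / (2! × 4! × 5! × 4!) = 9459450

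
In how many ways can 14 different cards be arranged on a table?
14! = 87178291200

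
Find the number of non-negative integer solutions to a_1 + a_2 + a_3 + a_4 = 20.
C(20+4-1, 4-1) = C(23, 3) = 1771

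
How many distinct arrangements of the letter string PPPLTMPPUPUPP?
13! / (1! × 1! × 1! × 2! × 8!) = 77220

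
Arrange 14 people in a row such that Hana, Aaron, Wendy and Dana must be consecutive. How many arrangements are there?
Treat the 4 as one block: (14-4+1)! × 4! = 39916800 × 24 = 958003200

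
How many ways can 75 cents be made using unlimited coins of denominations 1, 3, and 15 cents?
Coefficient of x^75 in 1/(1-x^1) · 1/(1-x^3) · 1/(1-x^15). Case on j = number of 15-cent coins (j = 0..5); remainder r = 75 - 15j is made from {1,3} in ⌊r/3⌋+1 ways. r = 75, 60, 45, 30, 15, 0 → 26 + 21 + 16 + 11 + 6 + 1 = 81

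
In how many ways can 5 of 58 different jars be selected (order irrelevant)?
C(58,5) = 58!/(5!×53!) = 4582116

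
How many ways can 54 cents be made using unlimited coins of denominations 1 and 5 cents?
Coefficient of x^54 in 1/(1-x^1) · 1/(1-x^5). Use j coins of 5 for j = 0..⌊54/5⌋ = 10, the rest in 1s: 10 + 1 = 11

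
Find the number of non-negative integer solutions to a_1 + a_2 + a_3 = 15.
C(15+3-1, 3-1) = C(17, 2) = 136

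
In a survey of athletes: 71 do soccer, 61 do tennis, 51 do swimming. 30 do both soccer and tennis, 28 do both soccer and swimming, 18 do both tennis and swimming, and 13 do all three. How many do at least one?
|A∪B∪C| = 71+61+51-30-28-18+13 = 120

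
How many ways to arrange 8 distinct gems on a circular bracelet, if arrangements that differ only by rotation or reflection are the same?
(8-1)!/2 = 5040/2 = 2520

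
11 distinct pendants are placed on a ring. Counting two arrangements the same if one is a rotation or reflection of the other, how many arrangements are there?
(11-1)!/2 = 3628800/2 = 1814400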